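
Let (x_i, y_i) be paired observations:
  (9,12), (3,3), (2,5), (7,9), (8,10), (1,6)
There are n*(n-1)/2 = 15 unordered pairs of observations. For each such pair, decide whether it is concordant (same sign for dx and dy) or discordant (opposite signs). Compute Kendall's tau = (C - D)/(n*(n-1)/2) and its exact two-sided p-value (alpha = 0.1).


Step 1: Enumerate the 15 unordered pairs (i,j) with i<j and classify each by sign(x_j-x_i) * sign(y_j-y_i).
  (1,2):dx=-6,dy=-9->C; (1,3):dx=-7,dy=-7->C; (1,4):dx=-2,dy=-3->C; (1,5):dx=-1,dy=-2->C
  (1,6):dx=-8,dy=-6->C; (2,3):dx=-1,dy=+2->D; (2,4):dx=+4,dy=+6->C; (2,5):dx=+5,dy=+7->C
  (2,6):dx=-2,dy=+3->D; (3,4):dx=+5,dy=+4->C; (3,5):dx=+6,dy=+5->C; (3,6):dx=-1,dy=+1->D
  (4,5):dx=+1,dy=+1->C; (4,6):dx=-6,dy=-3->C; (5,6):dx=-7,dy=-4->C
Step 2: C = 12, D = 3, total pairs = 15.
Step 3: tau = (C - D)/(n(n-1)/2) = (12 - 3)/15 = 0.600000.
Step 4: Exact two-sided p-value (enumerate n! = 720 permutations of y under H0): p = 0.136111.
Step 5: alpha = 0.1. fail to reject H0.

tau_b = 0.6000 (C=12, D=3), p = 0.136111, fail to reject H0.


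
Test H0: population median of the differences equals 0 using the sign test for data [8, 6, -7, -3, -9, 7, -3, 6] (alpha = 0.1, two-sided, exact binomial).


Step 1: Discard zero differences. Original n = 8; n_eff = number of nonzero differences = 8.
Nonzero differences (with sign): +8, +6, -7, -3, -9, +7, -3, +6
Step 2: Count signs: positive = 4, negative = 4.
Step 3: Under H0: P(positive) = 0.5, so the number of positives S ~ Bin(8, 0.5).
Step 4: Two-sided exact p-value = sum of Bin(8,0.5) probabilities at or below the observed probability = 1.000000.
Step 5: alpha = 0.1. fail to reject H0.

n_eff = 8, pos = 4, neg = 4, p = 1.000000, fail to reject H0.


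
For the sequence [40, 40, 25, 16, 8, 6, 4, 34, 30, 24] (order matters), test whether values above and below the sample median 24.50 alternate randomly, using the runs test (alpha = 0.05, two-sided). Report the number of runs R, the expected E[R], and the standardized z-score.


Step 1: Compute median = 24.50; label A = above, B = below.
Labels in order: AAABBBBAAB  (n_A = 5, n_B = 5)
Step 2: Count runs R = 4.
Step 3: Under H0 (random ordering), E[R] = 2*n_A*n_B/(n_A+n_B) + 1 = 2*5*5/10 + 1 = 6.0000.
        Var[R] = 2*n_A*n_B*(2*n_A*n_B - n_A - n_B) / ((n_A+n_B)^2 * (n_A+n_B-1)) = 2000/900 = 2.2222.
        SD[R] = 1.4907.
Step 4: Continuity-corrected z = (R + 0.5 - E[R]) / SD[R] = (4 + 0.5 - 6.0000) / 1.4907 = -1.0062.
Step 5: Two-sided p-value via normal approximation = 2*(1 - Phi(|z|)) = 0.314305.
Step 6: alpha = 0.05. fail to reject H0.

R = 4, z = -1.0062, p = 0.314305, fail to reject H0.


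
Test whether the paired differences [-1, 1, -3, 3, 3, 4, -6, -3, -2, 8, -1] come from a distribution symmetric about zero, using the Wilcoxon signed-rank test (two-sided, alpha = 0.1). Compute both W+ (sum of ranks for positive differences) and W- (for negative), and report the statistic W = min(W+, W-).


Step 1: Drop any zero differences (none here) and take |d_i|.
|d| = [1, 1, 3, 3, 3, 4, 6, 3, 2, 8, 1]
Step 2: Midrank |d_i| (ties get averaged ranks).
ranks: |1|->2, |1|->2, |3|->6.5, |3|->6.5, |3|->6.5, |4|->9, |6|->10, |3|->6.5, |2|->4, |8|->11, |1|->2
Step 3: Attach original signs; sum ranks with positive sign and with negative sign.
W+ = 2 + 6.5 + 6.5 + 9 + 11 = 35
W- = 2 + 6.5 + 10 + 6.5 + 4 + 2 = 31
(Check: W+ + W- = 66 should equal n(n+1)/2 = 66.)
Step 4: Test statistic W = min(W+, W-) = 31.
Step 5: Ties in |d|, so use the tie-corrected normal approximation.
        E[W] = n(n+1)/4 = 11*12/4 = 33.
        Tie groups: |d|=1 (t=3), |d|=3 (t=4); sum(t^3 - t) = 84.
        Var[W] = n(n+1)(2n+1)/24 - sum(t^3-t)/48 = 3036/24 - 84/48 = 124.75.
        z = (W - E[W]) / sqrt(Var[W]) = (31 - 33) / 11.1692 = -0.1791.
        Two-sided p = 2*Phi(z) = 0.857887.
Step 6: alpha = 0.1. fail to reject H0.

W+ = 35, W- = 31, W = min = 31, p = 0.857887, fail to reject H0.


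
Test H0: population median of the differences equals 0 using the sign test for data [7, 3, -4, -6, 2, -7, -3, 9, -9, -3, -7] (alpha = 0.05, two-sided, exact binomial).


Step 1: Discard zero differences. Original n = 11; n_eff = number of nonzero differences = 11.
Nonzero differences (with sign): +7, +3, -4, -6, +2, -7, -3, +9, -9, -3, -7
Step 2: Count signs: positive = 4, negative = 7.
Step 3: Under H0: P(positive) = 0.5, so the number of positives S ~ Bin(11, 0.5).
Step 4: Two-sided exact p-value = sum of Bin(11,0.5) probabilities at or below the observed probability = 0.548828.
Step 5: alpha = 0.05. fail to reject H0.

n_eff = 11, pos = 4, neg = 7, p = 0.548828, fail to reject H0.


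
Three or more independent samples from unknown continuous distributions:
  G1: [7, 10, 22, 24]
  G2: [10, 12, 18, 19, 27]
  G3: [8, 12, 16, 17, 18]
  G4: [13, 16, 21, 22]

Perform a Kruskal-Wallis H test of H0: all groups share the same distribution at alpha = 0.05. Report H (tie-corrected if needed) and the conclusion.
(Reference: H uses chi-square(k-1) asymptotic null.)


Step 1: Combine all N = 18 observations and assign midranks.
sorted (value, group, rank): (7,G1,1), (8,G3,2), (10,G1,3.5), (10,G2,3.5), (12,G2,5.5), (12,G3,5.5), (13,G4,7), (16,G3,8.5), (16,G4,8.5), (17,G3,10), (18,G2,11.5), (18,G3,11.5), (19,G2,13), (21,G4,14), (22,G1,15.5), (22,G4,15.5), (24,G1,17), (27,G2,18)
Step 2: Sum ranks within each group.
R_1 = 37 (n_1 = 4)
R_2 = 51.5 (n_2 = 5)
R_3 = 37.5 (n_3 = 5)
R_4 = 45 (n_4 = 4)
Step 3: H = 12/(N(N+1)) * sum(R_i^2/n_i) - 3(N+1)
     = 12/(18*19) * (37^2/4 + 51.5^2/5 + 37.5^2/5 + 45^2/4) - 3*19
     = 0.035088 * 1660.2 - 57
     = 1.252632.
Step 4: Ties present; correction factor C = 1 - 30/(18^3 - 18) = 0.994840. Corrected H = 1.252632 / 0.994840 = 1.259129.
Step 5: Under H0, H ~ chi^2(3); p-value = 0.738860.
Step 6: alpha = 0.05. fail to reject H0.

H = 1.2591, df = 3, p = 0.738860, fail to reject H0.


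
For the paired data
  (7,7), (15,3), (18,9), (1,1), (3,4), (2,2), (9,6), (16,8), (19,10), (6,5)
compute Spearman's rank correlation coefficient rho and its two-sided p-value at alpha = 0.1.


Step 1: Rank x and y separately (midranks; no ties here).
rank(x): 7->5, 15->7, 18->9, 1->1, 3->3, 2->2, 9->6, 16->8, 19->10, 6->4
rank(y): 7->7, 3->3, 9->9, 1->1, 4->4, 2->2, 6->6, 8->8, 10->10, 5->5
Step 2: d_i = R_x(i) - R_y(i); compute d_i^2.
  (5-7)^2=4, (7-3)^2=16, (9-9)^2=0, (1-1)^2=0, (3-4)^2=1, (2-2)^2=0, (6-6)^2=0, (8-8)^2=0, (10-10)^2=0, (4-5)^2=1
sum(d^2) = 22.
Step 3: rho = 1 - 6*22 / (10*(10^2 - 1)) = 1 - 132/990 = 0.866667.
Step 4: Under H0, t = rho * sqrt((n-2)/(1-rho^2)) = 4.9135 ~ t(8).
Step 5: Two-sided p-value from the t-distribution with 8 df = 0.001174.
Step 6: alpha = 0.1. reject H0.

rho = 0.8667, p = 0.001174, reject H0 at alpha = 0.1.


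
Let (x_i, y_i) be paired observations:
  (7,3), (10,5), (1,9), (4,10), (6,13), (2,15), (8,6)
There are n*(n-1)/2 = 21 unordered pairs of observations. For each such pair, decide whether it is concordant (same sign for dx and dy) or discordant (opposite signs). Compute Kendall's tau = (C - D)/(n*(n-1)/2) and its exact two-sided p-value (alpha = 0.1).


Step 1: Enumerate the 21 unordered pairs (i,j) with i<j and classify each by sign(x_j-x_i) * sign(y_j-y_i).
  (1,2):dx=+3,dy=+2->C; (1,3):dx=-6,dy=+6->D; (1,4):dx=-3,dy=+7->D; (1,5):dx=-1,dy=+10->D
  (1,6):dx=-5,dy=+12->D; (1,7):dx=+1,dy=+3->C; (2,3):dx=-9,dy=+4->D; (2,4):dx=-6,dy=+5->D
  (2,5):dx=-4,dy=+8->D; (2,6):dx=-8,dy=+10->D; (2,7):dx=-2,dy=+1->D; (3,4):dx=+3,dy=+1->C
  (3,5):dx=+5,dy=+4->C; (3,6):dx=+1,dy=+6->C; (3,7):dx=+7,dy=-3->D; (4,5):dx=+2,dy=+3->C
  (4,6):dx=-2,dy=+5->D; (4,7):dx=+4,dy=-4->D; (5,6):dx=-4,dy=+2->D; (5,7):dx=+2,dy=-7->D
  (6,7):dx=+6,dy=-9->D
Step 2: C = 6, D = 15, total pairs = 21.
Step 3: tau = (C - D)/(n(n-1)/2) = (6 - 15)/21 = -0.428571.
Step 4: Exact two-sided p-value (enumerate n! = 5040 permutations of y under H0): p = 0.238889.
Step 5: alpha = 0.1. fail to reject H0.

tau_b = -0.4286 (C=6, D=15), p = 0.238889, fail to reject H0.


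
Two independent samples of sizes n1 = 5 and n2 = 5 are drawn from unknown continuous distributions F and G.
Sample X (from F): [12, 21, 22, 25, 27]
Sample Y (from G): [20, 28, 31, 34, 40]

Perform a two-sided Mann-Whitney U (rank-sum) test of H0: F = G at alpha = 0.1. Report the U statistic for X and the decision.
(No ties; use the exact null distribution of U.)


Step 1: Combine and sort all 10 observations; assign midranks.
sorted (value, group): (12,X), (20,Y), (21,X), (22,X), (25,X), (27,X), (28,Y), (31,Y), (34,Y), (40,Y)
ranks: 12->1, 20->2, 21->3, 22->4, 25->5, 27->6, 28->7, 31->8, 34->9, 40->10
Step 2: Rank sum for X: R1 = 1 + 3 + 4 + 5 + 6 = 19.
Step 3: U_X = R1 - n1(n1+1)/2 = 19 - 5*6/2 = 19 - 15 = 4.
       U_Y = n1*n2 - U_X = 25 - 4 = 21.
Step 4: No ties, so the exact null distribution of U (based on enumerating the C(10,5) = 252 equally likely rank assignments) gives the two-sided p-value.
Step 5: p-value = 0.095238; compare to alpha = 0.1. reject H0.

U_X = 4, p = 0.095238, reject H0 at alpha = 0.1.


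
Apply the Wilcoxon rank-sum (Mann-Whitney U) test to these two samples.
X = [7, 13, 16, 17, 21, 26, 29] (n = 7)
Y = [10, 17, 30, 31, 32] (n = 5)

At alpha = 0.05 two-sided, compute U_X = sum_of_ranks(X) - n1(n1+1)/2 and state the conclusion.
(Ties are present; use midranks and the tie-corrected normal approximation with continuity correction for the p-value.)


Step 1: Combine and sort all 12 observations; assign midranks.
sorted (value, group): (7,X), (10,Y), (13,X), (16,X), (17,X), (17,Y), (21,X), (26,X), (29,X), (30,Y), (31,Y), (32,Y)
ranks: 7->1, 10->2, 13->3, 16->4, 17->5.5, 17->5.5, 21->7, 26->8, 29->9, 30->10, 31->11, 32->12
Step 2: Rank sum for X: R1 = 1 + 3 + 4 + 5.5 + 7 + 8 + 9 = 37.5.
Step 3: U_X = R1 - n1(n1+1)/2 = 37.5 - 7*8/2 = 37.5 - 28 = 9.5.
       U_Y = n1*n2 - U_X = 35 - 9.5 = 25.5.
Step 4: Ties are present, so use the tie-corrected normal approximation (with continuity correction) for the p-value.
Step 5: p-value = 0.222415; compare to alpha = 0.05. fail to reject H0.

U_X = 9.5, p = 0.222415, fail to reject H0 at alpha = 0.05.


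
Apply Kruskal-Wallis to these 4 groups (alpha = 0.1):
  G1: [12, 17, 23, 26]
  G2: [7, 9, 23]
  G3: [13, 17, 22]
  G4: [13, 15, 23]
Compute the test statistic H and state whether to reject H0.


Step 1: Combine all N = 13 observations and assign midranks.
sorted (value, group, rank): (7,G2,1), (9,G2,2), (12,G1,3), (13,G3,4.5), (13,G4,4.5), (15,G4,6), (17,G1,7.5), (17,G3,7.5), (22,G3,9), (23,G1,11), (23,G2,11), (23,G4,11), (26,G1,13)
Step 2: Sum ranks within each group.
R_1 = 34.5 (n_1 = 4)
R_2 = 14 (n_2 = 3)
R_3 = 21 (n_3 = 3)
R_4 = 21.5 (n_4 = 3)
Step 3: H = 12/(N(N+1)) * sum(R_i^2/n_i) - 3(N+1)
     = 12/(13*14) * (34.5^2/4 + 14^2/3 + 21^2/3 + 21.5^2/3) - 3*14
     = 0.065934 * 663.979 - 42
     = 1.778846.
Step 4: Ties present; correction factor C = 1 - 36/(13^3 - 13) = 0.983516. Corrected H = 1.778846 / 0.983516 = 1.808659.
Step 5: Under H0, H ~ chi^2(3); p-value = 0.613052.
Step 6: alpha = 0.1. fail to reject H0.

H = 1.8087, df = 3, p = 0.613052, fail to reject H0.


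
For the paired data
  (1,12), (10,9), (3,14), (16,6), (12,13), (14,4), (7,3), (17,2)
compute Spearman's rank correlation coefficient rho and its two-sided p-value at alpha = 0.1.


Step 1: Rank x and y separately (midranks; no ties here).
rank(x): 1->1, 10->4, 3->2, 16->7, 12->5, 14->6, 7->3, 17->8
rank(y): 12->6, 9->5, 14->8, 6->4, 13->7, 4->3, 3->2, 2->1
Step 2: d_i = R_x(i) - R_y(i); compute d_i^2.
  (1-6)^2=25, (4-5)^2=1, (2-8)^2=36, (7-4)^2=9, (5-7)^2=4, (6-3)^2=9, (3-2)^2=1, (8-1)^2=49
sum(d^2) = 134.
Step 3: rho = 1 - 6*134 / (8*(8^2 - 1)) = 1 - 804/504 = -0.595238.
Step 4: Under H0, t = rho * sqrt((n-2)/(1-rho^2)) = -1.8145 ~ t(6).
Step 5: Two-sided p-value from the t-distribution with 6 df = 0.119530.
Step 6: alpha = 0.1. fail to reject H0.

rho = -0.5952, p = 0.119530, fail to reject H0 at alpha = 0.1.


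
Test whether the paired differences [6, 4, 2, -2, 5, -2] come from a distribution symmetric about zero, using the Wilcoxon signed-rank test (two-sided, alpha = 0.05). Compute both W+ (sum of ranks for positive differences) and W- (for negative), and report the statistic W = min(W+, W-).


Step 1: Drop any zero differences (none here) and take |d_i|.
|d| = [6, 4, 2, 2, 5, 2]
Step 2: Midrank |d_i| (ties get averaged ranks).
ranks: |6|->6, |4|->4, |2|->2, |2|->2, |5|->5, |2|->2
Step 3: Attach original signs; sum ranks with positive sign and with negative sign.
W+ = 6 + 4 + 2 + 5 = 17
W- = 2 + 2 = 4
(Check: W+ + W- = 21 should equal n(n+1)/2 = 21.)
Step 4: Test statistic W = min(W+, W-) = 4.
Step 5: Ties in |d|, so use the tie-corrected normal approximation.
        E[W] = n(n+1)/4 = 6*7/4 = 10.5.
        Tie groups: |d|=2 (t=3); sum(t^3 - t) = 24.
        Var[W] = n(n+1)(2n+1)/24 - sum(t^3-t)/48 = 546/24 - 24/48 = 22.25.
        z = (W - E[W]) / sqrt(Var[W]) = (4 - 10.5) / 4.7170 = -1.3780.
        Two-sided p = 2*Phi(z) = 0.168204.
Step 6: alpha = 0.05. fail to reject H0.

W+ = 17, W- = 4, W = min = 4, p = 0.168204, fail to reject H0.


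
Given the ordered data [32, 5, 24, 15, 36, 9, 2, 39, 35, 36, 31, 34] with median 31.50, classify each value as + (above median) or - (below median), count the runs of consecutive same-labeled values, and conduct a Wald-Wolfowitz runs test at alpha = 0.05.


Step 1: Compute median = 31.50; label A = above, B = below.
Labels in order: ABBBABBAAABA  (n_A = 6, n_B = 6)
Step 2: Count runs R = 7.
Step 3: Under H0 (random ordering), E[R] = 2*n_A*n_B/(n_A+n_B) + 1 = 2*6*6/12 + 1 = 7.0000.
        Var[R] = 2*n_A*n_B*(2*n_A*n_B - n_A - n_B) / ((n_A+n_B)^2 * (n_A+n_B-1)) = 4320/1584 = 2.7273.
        SD[R] = 1.6514.
Step 4: R = E[R], so z = 0 with no continuity correction.
Step 5: Two-sided p-value via normal approximation = 2*(1 - Phi(|z|)) = 1.000000.
Step 6: alpha = 0.05. fail to reject H0.

R = 7, z = 0.0000, p = 1.000000, fail to reject H0.


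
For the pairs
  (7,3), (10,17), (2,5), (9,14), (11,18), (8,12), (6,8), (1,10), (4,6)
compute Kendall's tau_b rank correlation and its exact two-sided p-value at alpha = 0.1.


Step 1: Enumerate the 36 unordered pairs (i,j) with i<j and classify each by sign(x_j-x_i) * sign(y_j-y_i).
  (1,2):dx=+3,dy=+14->C; (1,3):dx=-5,dy=+2->D; (1,4):dx=+2,dy=+11->C; (1,5):dx=+4,dy=+15->C
  (1,6):dx=+1,dy=+9->C; (1,7):dx=-1,dy=+5->D; (1,8):dx=-6,dy=+7->D; (1,9):dx=-3,dy=+3->D
  (2,3):dx=-8,dy=-12->C; (2,4):dx=-1,dy=-3->C; (2,5):dx=+1,dy=+1->C; (2,6):dx=-2,dy=-5->C
  (2,7):dx=-4,dy=-9->C; (2,8):dx=-9,dy=-7->C; (2,9):dx=-6,dy=-11->C; (3,4):dx=+7,dy=+9->C
  (3,5):dx=+9,dy=+13->C; (3,6):dx=+6,dy=+7->C; (3,7):dx=+4,dy=+3->C; (3,8):dx=-1,dy=+5->D
  (3,9):dx=+2,dy=+1->C; (4,5):dx=+2,dy=+4->C; (4,6):dx=-1,dy=-2->C; (4,7):dx=-3,dy=-6->C
  (4,8):dx=-8,dy=-4->C; (4,9):dx=-5,dy=-8->C; (5,6):dx=-3,dy=-6->C; (5,7):dx=-5,dy=-10->C
  (5,8):dx=-10,dy=-8->C; (5,9):dx=-7,dy=-12->C; (6,7):dx=-2,dy=-4->C; (6,8):dx=-7,dy=-2->C
  (6,9):dx=-4,dy=-6->C; (7,8):dx=-5,dy=+2->D; (7,9):dx=-2,dy=-2->C; (8,9):dx=+3,dy=-4->D
Step 2: C = 29, D = 7, total pairs = 36.
Step 3: tau = (C - D)/(n(n-1)/2) = (29 - 7)/36 = 0.611111.
Step 4: Exact two-sided p-value (enumerate n! = 362880 permutations of y under H0): p = 0.024741.
Step 5: alpha = 0.1. reject H0.

tau_b = 0.6111 (C=29, D=7), p = 0.024741, reject H0.


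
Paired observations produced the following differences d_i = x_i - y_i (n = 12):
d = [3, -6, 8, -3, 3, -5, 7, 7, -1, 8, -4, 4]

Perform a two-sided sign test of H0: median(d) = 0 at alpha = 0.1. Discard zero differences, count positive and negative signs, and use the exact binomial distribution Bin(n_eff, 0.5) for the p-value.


Step 1: Discard zero differences. Original n = 12; n_eff = number of nonzero differences = 12.
Nonzero differences (with sign): +3, -6, +8, -3, +3, -5, +7, +7, -1, +8, -4, +4
Step 2: Count signs: positive = 7, negative = 5.
Step 3: Under H0: P(positive) = 0.5, so the number of positives S ~ Bin(12, 0.5).
Step 4: Two-sided exact p-value = sum of Bin(12,0.5) probabilities at or below the observed probability = 0.774414.
Step 5: alpha = 0.1. fail to reject H0.

n_eff = 12, pos = 7, neg = 5, p = 0.774414, fail to reject H0.


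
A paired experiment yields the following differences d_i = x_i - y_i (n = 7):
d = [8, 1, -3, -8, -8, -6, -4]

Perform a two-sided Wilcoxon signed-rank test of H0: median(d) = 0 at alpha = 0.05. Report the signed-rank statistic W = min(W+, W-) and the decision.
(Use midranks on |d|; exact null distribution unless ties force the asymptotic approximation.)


Step 1: Drop any zero differences (none here) and take |d_i|.
|d| = [8, 1, 3, 8, 8, 6, 4]
Step 2: Midrank |d_i| (ties get averaged ranks).
ranks: |8|->6, |1|->1, |3|->2, |8|->6, |8|->6, |6|->4, |4|->3
Step 3: Attach original signs; sum ranks with positive sign and with negative sign.
W+ = 6 + 1 = 7
W- = 2 + 6 + 6 + 4 + 3 = 21
(Check: W+ + W- = 28 should equal n(n+1)/2 = 28.)
Step 4: Test statistic W = min(W+, W-) = 7.
Step 5: Ties in |d|, so use the tie-corrected normal approximation.
        E[W] = n(n+1)/4 = 7*8/4 = 14.
        Tie groups: |d|=8 (t=3); sum(t^3 - t) = 24.
        Var[W] = n(n+1)(2n+1)/24 - sum(t^3-t)/48 = 840/24 - 24/48 = 34.5.
        z = (W - E[W]) / sqrt(Var[W]) = (7 - 14) / 5.8737 = -1.1918.
        Two-sided p = 2*Phi(z) = 0.233356.
Step 6: alpha = 0.05. fail to reject H0.

W+ = 7, W- = 21, W = min = 7, p = 0.233356, fail to reject H0.


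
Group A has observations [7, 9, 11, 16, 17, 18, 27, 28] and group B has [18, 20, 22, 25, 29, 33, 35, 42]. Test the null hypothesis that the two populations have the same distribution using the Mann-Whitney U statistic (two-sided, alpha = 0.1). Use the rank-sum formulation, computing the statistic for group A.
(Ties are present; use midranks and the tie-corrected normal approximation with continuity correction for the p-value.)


Step 1: Combine and sort all 16 observations; assign midranks.
sorted (value, group): (7,X), (9,X), (11,X), (16,X), (17,X), (18,X), (18,Y), (20,Y), (22,Y), (25,Y), (27,X), (28,X), (29,Y), (33,Y), (35,Y), (42,Y)
ranks: 7->1, 9->2, 11->3, 16->4, 17->5, 18->6.5, 18->6.5, 20->8, 22->9, 25->10, 27->11, 28->12, 29->13, 33->14, 35->15, 42->16
Step 2: Rank sum for X: R1 = 1 + 2 + 3 + 4 + 5 + 6.5 + 11 + 12 = 44.5.
Step 3: U_X = R1 - n1(n1+1)/2 = 44.5 - 8*9/2 = 44.5 - 36 = 8.5.
       U_Y = n1*n2 - U_X = 64 - 8.5 = 55.5.
Step 4: Ties are present, so use the tie-corrected normal approximation (with continuity correction) for the p-value.
Step 5: p-value = 0.015638; compare to alpha = 0.1. reject H0.

U_X = 8.5, p = 0.015638, reject H0 at alpha = 0.1.


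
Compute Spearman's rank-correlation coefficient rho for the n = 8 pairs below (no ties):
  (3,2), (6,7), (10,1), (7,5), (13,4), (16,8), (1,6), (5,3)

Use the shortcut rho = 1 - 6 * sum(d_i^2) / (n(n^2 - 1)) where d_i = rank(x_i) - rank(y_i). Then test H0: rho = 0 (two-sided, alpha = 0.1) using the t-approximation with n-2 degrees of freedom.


Step 1: Rank x and y separately (midranks; no ties here).
rank(x): 3->2, 6->4, 10->6, 7->5, 13->7, 16->8, 1->1, 5->3
rank(y): 2->2, 7->7, 1->1, 5->5, 4->4, 8->8, 6->6, 3->3
Step 2: d_i = R_x(i) - R_y(i); compute d_i^2.
  (2-2)^2=0, (4-7)^2=9, (6-1)^2=25, (5-5)^2=0, (7-4)^2=9, (8-8)^2=0, (1-6)^2=25, (3-3)^2=0
sum(d^2) = 68.
Step 3: rho = 1 - 6*68 / (8*(8^2 - 1)) = 1 - 408/504 = 0.190476.
Step 4: Under H0, t = rho * sqrt((n-2)/(1-rho^2)) = 0.4753 ~ t(6).
Step 5: Two-sided p-value from the t-distribution with 6 df = 0.651401.
Step 6: alpha = 0.1. fail to reject H0.

rho = 0.1905, p = 0.651401, fail to reject H0 at alpha = 0.1.


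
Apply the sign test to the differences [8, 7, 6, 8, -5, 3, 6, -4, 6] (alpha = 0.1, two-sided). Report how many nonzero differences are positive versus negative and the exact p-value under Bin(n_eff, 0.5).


Step 1: Discard zero differences. Original n = 9; n_eff = number of nonzero differences = 9.
Nonzero differences (with sign): +8, +7, +6, +8, -5, +3, +6, -4, +6
Step 2: Count signs: positive = 7, negative = 2.
Step 3: Under H0: P(positive) = 0.5, so the number of positives S ~ Bin(9, 0.5).
Step 4: Two-sided exact p-value = sum of Bin(9,0.5) probabilities at or below the observed probability = 0.179688.
Step 5: alpha = 0.1. fail to reject H0.

n_eff = 9, pos = 7, neg = 2, p = 0.179688, fail to reject H0.


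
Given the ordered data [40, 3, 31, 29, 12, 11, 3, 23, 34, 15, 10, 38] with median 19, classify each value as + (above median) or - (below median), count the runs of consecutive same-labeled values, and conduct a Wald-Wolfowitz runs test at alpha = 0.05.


Step 1: Compute median = 19; label A = above, B = below.
Labels in order: ABAABBBAABBA  (n_A = 6, n_B = 6)
Step 2: Count runs R = 7.
Step 3: Under H0 (random ordering), E[R] = 2*n_A*n_B/(n_A+n_B) + 1 = 2*6*6/12 + 1 = 7.0000.
        Var[R] = 2*n_A*n_B*(2*n_A*n_B - n_A - n_B) / ((n_A+n_B)^2 * (n_A+n_B-1)) = 4320/1584 = 2.7273.
        SD[R] = 1.6514.
Step 4: R = E[R], so z = 0 with no continuity correction.
Step 5: Two-sided p-value via normal approximation = 2*(1 - Phi(|z|)) = 1.000000.
Step 6: alpha = 0.05. fail to reject H0.

R = 7, z = 0.0000, p = 1.000000, fail to reject H0.


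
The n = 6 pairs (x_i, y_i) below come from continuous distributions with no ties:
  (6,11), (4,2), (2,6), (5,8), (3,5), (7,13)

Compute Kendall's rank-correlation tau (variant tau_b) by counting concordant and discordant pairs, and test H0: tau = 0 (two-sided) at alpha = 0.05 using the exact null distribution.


Step 1: Enumerate the 15 unordered pairs (i,j) with i<j and classify each by sign(x_j-x_i) * sign(y_j-y_i).
  (1,2):dx=-2,dy=-9->C; (1,3):dx=-4,dy=-5->C; (1,4):dx=-1,dy=-3->C; (1,5):dx=-3,dy=-6->C
  (1,6):dx=+1,dy=+2->C; (2,3):dx=-2,dy=+4->D; (2,4):dx=+1,dy=+6->C; (2,5):dx=-1,dy=+3->D
  (2,6):dx=+3,dy=+11->C; (3,4):dx=+3,dy=+2->C; (3,5):dx=+1,dy=-1->D; (3,6):dx=+5,dy=+7->C
  (4,5):dx=-2,dy=-3->C; (4,6):dx=+2,dy=+5->C; (5,6):dx=+4,dy=+8->C
Step 2: C = 12, D = 3, total pairs = 15.
Step 3: tau = (C - D)/(n(n-1)/2) = (12 - 3)/15 = 0.600000.
Step 4: Exact two-sided p-value (enumerate n! = 720 permutations of y under H0): p = 0.136111.
Step 5: alpha = 0.05. fail to reject H0.

tau_b = 0.6000 (C=12, D=3), p = 0.136111, fail to reject H0.


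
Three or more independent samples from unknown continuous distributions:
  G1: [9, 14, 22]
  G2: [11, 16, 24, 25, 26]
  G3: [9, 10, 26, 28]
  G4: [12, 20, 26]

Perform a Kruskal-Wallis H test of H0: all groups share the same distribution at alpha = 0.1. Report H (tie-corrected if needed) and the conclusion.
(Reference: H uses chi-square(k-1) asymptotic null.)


Step 1: Combine all N = 15 observations and assign midranks.
sorted (value, group, rank): (9,G1,1.5), (9,G3,1.5), (10,G3,3), (11,G2,4), (12,G4,5), (14,G1,6), (16,G2,7), (20,G4,8), (22,G1,9), (24,G2,10), (25,G2,11), (26,G2,13), (26,G3,13), (26,G4,13), (28,G3,15)
Step 2: Sum ranks within each group.
R_1 = 16.5 (n_1 = 3)
R_2 = 45 (n_2 = 5)
R_3 = 32.5 (n_3 = 4)
R_4 = 26 (n_4 = 3)
Step 3: H = 12/(N(N+1)) * sum(R_i^2/n_i) - 3(N+1)
     = 12/(15*16) * (16.5^2/3 + 45^2/5 + 32.5^2/4 + 26^2/3) - 3*16
     = 0.050000 * 985.146 - 48
     = 1.257292.
Step 4: Ties present; correction factor C = 1 - 30/(15^3 - 15) = 0.991071. Corrected H = 1.257292 / 0.991071 = 1.268619.
Step 5: Under H0, H ~ chi^2(3); p-value = 0.736598.
Step 6: alpha = 0.1. fail to reject H0.

H = 1.2686, df = 3, p = 0.736598, fail to reject H0.


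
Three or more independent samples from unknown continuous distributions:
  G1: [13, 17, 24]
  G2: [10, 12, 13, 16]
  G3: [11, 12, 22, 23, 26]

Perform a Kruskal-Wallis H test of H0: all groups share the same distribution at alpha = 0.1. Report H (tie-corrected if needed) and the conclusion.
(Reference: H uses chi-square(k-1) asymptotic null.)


Step 1: Combine all N = 12 observations and assign midranks.
sorted (value, group, rank): (10,G2,1), (11,G3,2), (12,G2,3.5), (12,G3,3.5), (13,G1,5.5), (13,G2,5.5), (16,G2,7), (17,G1,8), (22,G3,9), (23,G3,10), (24,G1,11), (26,G3,12)
Step 2: Sum ranks within each group.
R_1 = 24.5 (n_1 = 3)
R_2 = 17 (n_2 = 4)
R_3 = 36.5 (n_3 = 5)
Step 3: H = 12/(N(N+1)) * sum(R_i^2/n_i) - 3(N+1)
     = 12/(12*13) * (24.5^2/3 + 17^2/4 + 36.5^2/5) - 3*13
     = 0.076923 * 538.783 - 39
     = 2.444872.
Step 4: Ties present; correction factor C = 1 - 12/(12^3 - 12) = 0.993007. Corrected H = 2.444872 / 0.993007 = 2.462089.
Step 5: Under H0, H ~ chi^2(2); p-value = 0.291987.
Step 6: alpha = 0.1. fail to reject H0.

H = 2.4621, df = 2, p = 0.291987, fail to reject H0.


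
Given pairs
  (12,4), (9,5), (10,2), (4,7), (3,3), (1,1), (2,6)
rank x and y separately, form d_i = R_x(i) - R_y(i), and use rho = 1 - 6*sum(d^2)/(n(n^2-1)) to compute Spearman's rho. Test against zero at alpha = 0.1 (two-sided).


Step 1: Rank x and y separately (midranks; no ties here).
rank(x): 12->7, 9->5, 10->6, 4->4, 3->3, 1->1, 2->2
rank(y): 4->4, 5->5, 2->2, 7->7, 3->3, 1->1, 6->6
Step 2: d_i = R_x(i) - R_y(i); compute d_i^2.
  (7-4)^2=9, (5-5)^2=0, (6-2)^2=16, (4-7)^2=9, (3-3)^2=0, (1-1)^2=0, (2-6)^2=16
sum(d^2) = 50.
Step 3: rho = 1 - 6*50 / (7*(7^2 - 1)) = 1 - 300/336 = 0.107143.
Step 4: Under H0, t = rho * sqrt((n-2)/(1-rho^2)) = 0.2410 ~ t(5).
Step 5: Two-sided p-value from the t-distribution with 5 df = 0.819151.
Step 6: alpha = 0.1. fail to reject H0.

rho = 0.1071, p = 0.819151, fail to reject H0 at alpha = 0.1.


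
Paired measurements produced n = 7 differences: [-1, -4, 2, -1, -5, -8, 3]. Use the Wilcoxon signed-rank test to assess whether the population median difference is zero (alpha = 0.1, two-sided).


Step 1: Drop any zero differences (none here) and take |d_i|.
|d| = [1, 4, 2, 1, 5, 8, 3]
Step 2: Midrank |d_i| (ties get averaged ranks).
ranks: |1|->1.5, |4|->5, |2|->3, |1|->1.5, |5|->6, |8|->7, |3|->4
Step 3: Attach original signs; sum ranks with positive sign and with negative sign.
W+ = 3 + 4 = 7
W- = 1.5 + 5 + 1.5 + 6 + 7 = 21
(Check: W+ + W- = 28 should equal n(n+1)/2 = 28.)
Step 4: Test statistic W = min(W+, W-) = 7.
Step 5: Ties in |d|, so use the tie-corrected normal approximation.
        E[W] = n(n+1)/4 = 7*8/4 = 14.
        Tie groups: |d|=1 (t=2); sum(t^3 - t) = 6.
        Var[W] = n(n+1)(2n+1)/24 - sum(t^3-t)/48 = 840/24 - 6/48 = 34.875.
        z = (W - E[W]) / sqrt(Var[W]) = (7 - 14) / 5.9055 = -1.1853.
        Two-sided p = 2*Phi(z) = 0.235885.
Step 6: alpha = 0.1. fail to reject H0.

W+ = 7, W- = 21, W = min = 7, p = 0.235885, fail to reject H0.


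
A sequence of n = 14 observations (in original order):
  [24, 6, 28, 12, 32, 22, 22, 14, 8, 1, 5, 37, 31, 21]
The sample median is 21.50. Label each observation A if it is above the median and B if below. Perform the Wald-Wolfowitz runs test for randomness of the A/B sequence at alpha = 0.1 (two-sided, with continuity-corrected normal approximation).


Step 1: Compute median = 21.50; label A = above, B = below.
Labels in order: ABABAAABBBBAAB  (n_A = 7, n_B = 7)
Step 2: Count runs R = 8.
Step 3: Under H0 (random ordering), E[R] = 2*n_A*n_B/(n_A+n_B) + 1 = 2*7*7/14 + 1 = 8.0000.
        Var[R] = 2*n_A*n_B*(2*n_A*n_B - n_A - n_B) / ((n_A+n_B)^2 * (n_A+n_B-1)) = 8232/2548 = 3.2308.
        SD[R] = 1.7974.
Step 4: R = E[R], so z = 0 with no continuity correction.
Step 5: Two-sided p-value via normal approximation = 2*(1 - Phi(|z|)) = 1.000000.
Step 6: alpha = 0.1. fail to reject H0.

R = 8, z = 0.0000, p = 1.000000, fail to reject H0.


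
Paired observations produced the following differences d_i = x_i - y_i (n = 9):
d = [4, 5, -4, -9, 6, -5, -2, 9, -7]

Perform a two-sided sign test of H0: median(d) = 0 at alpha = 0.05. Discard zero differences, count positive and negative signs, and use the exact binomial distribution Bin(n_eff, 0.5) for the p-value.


Step 1: Discard zero differences. Original n = 9; n_eff = number of nonzero differences = 9.
Nonzero differences (with sign): +4, +5, -4, -9, +6, -5, -2, +9, -7
Step 2: Count signs: positive = 4, negative = 5.
Step 3: Under H0: P(positive) = 0.5, so the number of positives S ~ Bin(9, 0.5).
Step 4: Two-sided exact p-value = sum of Bin(9,0.5) probabilities at or below the observed probability = 1.000000.
Step 5: alpha = 0.05. fail to reject H0.

n_eff = 9, pos = 4, neg = 5, p = 1.000000, fail to reject H0.


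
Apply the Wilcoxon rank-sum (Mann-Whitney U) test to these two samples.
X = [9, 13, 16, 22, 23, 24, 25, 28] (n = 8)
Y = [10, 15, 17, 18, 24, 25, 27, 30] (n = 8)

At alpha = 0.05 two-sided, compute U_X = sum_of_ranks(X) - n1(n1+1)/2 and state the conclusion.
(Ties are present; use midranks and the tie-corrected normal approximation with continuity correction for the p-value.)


Step 1: Combine and sort all 16 observations; assign midranks.
sorted (value, group): (9,X), (10,Y), (13,X), (15,Y), (16,X), (17,Y), (18,Y), (22,X), (23,X), (24,X), (24,Y), (25,X), (25,Y), (27,Y), (28,X), (30,Y)
ranks: 9->1, 10->2, 13->3, 15->4, 16->5, 17->6, 18->7, 22->8, 23->9, 24->10.5, 24->10.5, 25->12.5, 25->12.5, 27->14, 28->15, 30->16
Step 2: Rank sum for X: R1 = 1 + 3 + 5 + 8 + 9 + 10.5 + 12.5 + 15 = 64.
Step 3: U_X = R1 - n1(n1+1)/2 = 64 - 8*9/2 = 64 - 36 = 28.
       U_Y = n1*n2 - U_X = 64 - 28 = 36.
Step 4: Ties are present, so use the tie-corrected normal approximation (with continuity correction) for the p-value.
Step 5: p-value = 0.712787; compare to alpha = 0.05. fail to reject H0.

U_X = 28, p = 0.712787, fail to reject H0 at alpha = 0.05.


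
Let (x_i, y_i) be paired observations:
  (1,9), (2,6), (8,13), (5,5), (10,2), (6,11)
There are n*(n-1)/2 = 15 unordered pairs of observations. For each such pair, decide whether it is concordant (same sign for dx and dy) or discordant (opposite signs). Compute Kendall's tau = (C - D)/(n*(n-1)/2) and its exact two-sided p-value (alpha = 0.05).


Step 1: Enumerate the 15 unordered pairs (i,j) with i<j and classify each by sign(x_j-x_i) * sign(y_j-y_i).
  (1,2):dx=+1,dy=-3->D; (1,3):dx=+7,dy=+4->C; (1,4):dx=+4,dy=-4->D; (1,5):dx=+9,dy=-7->D
  (1,6):dx=+5,dy=+2->C; (2,3):dx=+6,dy=+7->C; (2,4):dx=+3,dy=-1->D; (2,5):dx=+8,dy=-4->D
  (2,6):dx=+4,dy=+5->C; (3,4):dx=-3,dy=-8->C; (3,5):dx=+2,dy=-11->D; (3,6):dx=-2,dy=-2->C
  (4,5):dx=+5,dy=-3->D; (4,6):dx=+1,dy=+6->C; (5,6):dx=-4,dy=+9->D
Step 2: C = 7, D = 8, total pairs = 15.
Step 3: tau = (C - D)/(n(n-1)/2) = (7 - 8)/15 = -0.066667.
Step 4: Exact two-sided p-value (enumerate n! = 720 permutations of y under H0): p = 1.000000.
Step 5: alpha = 0.05. fail to reject H0.

tau_b = -0.0667 (C=7, D=8), p = 1.000000, fail to reject H0.


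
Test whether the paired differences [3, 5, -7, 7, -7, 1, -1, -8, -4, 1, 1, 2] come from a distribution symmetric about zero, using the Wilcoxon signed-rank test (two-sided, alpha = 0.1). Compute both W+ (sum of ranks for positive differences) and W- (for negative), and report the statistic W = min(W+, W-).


Step 1: Drop any zero differences (none here) and take |d_i|.
|d| = [3, 5, 7, 7, 7, 1, 1, 8, 4, 1, 1, 2]
Step 2: Midrank |d_i| (ties get averaged ranks).
ranks: |3|->6, |5|->8, |7|->10, |7|->10, |7|->10, |1|->2.5, |1|->2.5, |8|->12, |4|->7, |1|->2.5, |1|->2.5, |2|->5
Step 3: Attach original signs; sum ranks with positive sign and with negative sign.
W+ = 6 + 8 + 10 + 2.5 + 2.5 + 2.5 + 5 = 36.5
W- = 10 + 10 + 2.5 + 12 + 7 = 41.5
(Check: W+ + W- = 78 should equal n(n+1)/2 = 78.)
Step 4: Test statistic W = min(W+, W-) = 36.5.
Step 5: Ties in |d|, so use the tie-corrected normal approximation.
        E[W] = n(n+1)/4 = 12*13/4 = 39.
        Tie groups: |d|=1 (t=4), |d|=7 (t=3); sum(t^3 - t) = 84.
        Var[W] = n(n+1)(2n+1)/24 - sum(t^3-t)/48 = 3900/24 - 84/48 = 160.75.
        z = (W - E[W]) / sqrt(Var[W]) = (36.5 - 39) / 12.6787 = -0.1972.
        Two-sided p = 2*Phi(z) = 0.843686.
Step 6: alpha = 0.1. fail to reject H0.

W+ = 36.5, W- = 41.5, W = min = 36.5, p = 0.843686, fail to reject H0.


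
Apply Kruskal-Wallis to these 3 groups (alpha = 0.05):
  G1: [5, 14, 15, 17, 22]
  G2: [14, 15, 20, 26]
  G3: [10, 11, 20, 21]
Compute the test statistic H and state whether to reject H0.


Step 1: Combine all N = 13 observations and assign midranks.
sorted (value, group, rank): (5,G1,1), (10,G3,2), (11,G3,3), (14,G1,4.5), (14,G2,4.5), (15,G1,6.5), (15,G2,6.5), (17,G1,8), (20,G2,9.5), (20,G3,9.5), (21,G3,11), (22,G1,12), (26,G2,13)
Step 2: Sum ranks within each group.
R_1 = 32 (n_1 = 5)
R_2 = 33.5 (n_2 = 4)
R_3 = 25.5 (n_3 = 4)
Step 3: H = 12/(N(N+1)) * sum(R_i^2/n_i) - 3(N+1)
     = 12/(13*14) * (32^2/5 + 33.5^2/4 + 25.5^2/4) - 3*14
     = 0.065934 * 647.925 - 42
     = 0.720330.
Step 4: Ties present; correction factor C = 1 - 18/(13^3 - 13) = 0.991758. Corrected H = 0.720330 / 0.991758 = 0.726316.
Step 5: Under H0, H ~ chi^2(2); p-value = 0.695477.
Step 6: alpha = 0.05. fail to reject H0.

H = 0.7263, df = 2, p = 0.695477, fail to reject H0.


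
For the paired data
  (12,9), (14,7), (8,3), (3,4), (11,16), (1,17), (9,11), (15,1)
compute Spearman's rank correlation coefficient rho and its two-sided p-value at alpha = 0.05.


Step 1: Rank x and y separately (midranks; no ties here).
rank(x): 12->6, 14->7, 8->3, 3->2, 11->5, 1->1, 9->4, 15->8
rank(y): 9->5, 7->4, 3->2, 4->3, 16->7, 17->8, 11->6, 1->1
Step 2: d_i = R_x(i) - R_y(i); compute d_i^2.
  (6-5)^2=1, (7-4)^2=9, (3-2)^2=1, (2-3)^2=1, (5-7)^2=4, (1-8)^2=49, (4-6)^2=4, (8-1)^2=49
sum(d^2) = 118.
Step 3: rho = 1 - 6*118 / (8*(8^2 - 1)) = 1 - 708/504 = -0.404762.
Step 4: Under H0, t = rho * sqrt((n-2)/(1-rho^2)) = -1.0842 ~ t(6).
Step 5: Two-sided p-value from the t-distribution with 6 df = 0.319889.
Step 6: alpha = 0.05. fail to reject H0.

rho = -0.4048, p = 0.319889, fail to reject H0 at alpha = 0.05.


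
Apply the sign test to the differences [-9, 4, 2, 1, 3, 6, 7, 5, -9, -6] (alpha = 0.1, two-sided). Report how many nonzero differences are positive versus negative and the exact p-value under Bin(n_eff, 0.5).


Step 1: Discard zero differences. Original n = 10; n_eff = number of nonzero differences = 10.
Nonzero differences (with sign): -9, +4, +2, +1, +3, +6, +7, +5, -9, -6
Step 2: Count signs: positive = 7, negative = 3.
Step 3: Under H0: P(positive) = 0.5, so the number of positives S ~ Bin(10, 0.5).
Step 4: Two-sided exact p-value = sum of Bin(10,0.5) probabilities at or below the observed probability = 0.343750.
Step 5: alpha = 0.1. fail to reject H0.

n_eff = 10, pos = 7, neg = 3, p = 0.343750, fail to reject H0.


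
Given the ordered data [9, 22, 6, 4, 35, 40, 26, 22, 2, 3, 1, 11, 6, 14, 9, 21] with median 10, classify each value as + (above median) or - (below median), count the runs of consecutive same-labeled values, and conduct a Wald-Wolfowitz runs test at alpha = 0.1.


Step 1: Compute median = 10; label A = above, B = below.
Labels in order: BABBAAAABBBABABA  (n_A = 8, n_B = 8)
Step 2: Count runs R = 10.
Step 3: Under H0 (random ordering), E[R] = 2*n_A*n_B/(n_A+n_B) + 1 = 2*8*8/16 + 1 = 9.0000.
        Var[R] = 2*n_A*n_B*(2*n_A*n_B - n_A - n_B) / ((n_A+n_B)^2 * (n_A+n_B-1)) = 14336/3840 = 3.7333.
        SD[R] = 1.9322.
Step 4: Continuity-corrected z = (R - 0.5 - E[R]) / SD[R] = (10 - 0.5 - 9.0000) / 1.9322 = 0.2588.
Step 5: Two-sided p-value via normal approximation = 2*(1 - Phi(|z|)) = 0.795809.
Step 6: alpha = 0.1. fail to reject H0.

R = 10, z = 0.2588, p = 0.795809, fail to reject H0.


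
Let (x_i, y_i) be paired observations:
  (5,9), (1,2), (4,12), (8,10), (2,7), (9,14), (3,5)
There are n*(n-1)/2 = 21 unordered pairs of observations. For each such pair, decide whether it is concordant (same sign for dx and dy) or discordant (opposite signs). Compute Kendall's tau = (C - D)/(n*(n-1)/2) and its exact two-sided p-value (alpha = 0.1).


Step 1: Enumerate the 21 unordered pairs (i,j) with i<j and classify each by sign(x_j-x_i) * sign(y_j-y_i).
  (1,2):dx=-4,dy=-7->C; (1,3):dx=-1,dy=+3->D; (1,4):dx=+3,dy=+1->C; (1,5):dx=-3,dy=-2->C
  (1,6):dx=+4,dy=+5->C; (1,7):dx=-2,dy=-4->C; (2,3):dx=+3,dy=+10->C; (2,4):dx=+7,dy=+8->C
  (2,5):dx=+1,dy=+5->C; (2,6):dx=+8,dy=+12->C; (2,7):dx=+2,dy=+3->C; (3,4):dx=+4,dy=-2->D
  (3,5):dx=-2,dy=-5->C; (3,6):dx=+5,dy=+2->C; (3,7):dx=-1,dy=-7->C; (4,5):dx=-6,dy=-3->C
  (4,6):dx=+1,dy=+4->C; (4,7):dx=-5,dy=-5->C; (5,6):dx=+7,dy=+7->C; (5,7):dx=+1,dy=-2->D
  (6,7):dx=-6,dy=-9->C
Step 2: C = 18, D = 3, total pairs = 21.
Step 3: tau = (C - D)/(n(n-1)/2) = (18 - 3)/21 = 0.714286.
Step 4: Exact two-sided p-value (enumerate n! = 5040 permutations of y under H0): p = 0.030159.
Step 5: alpha = 0.1. reject H0.

tau_b = 0.7143 (C=18, D=3), p = 0.030159, reject H0.


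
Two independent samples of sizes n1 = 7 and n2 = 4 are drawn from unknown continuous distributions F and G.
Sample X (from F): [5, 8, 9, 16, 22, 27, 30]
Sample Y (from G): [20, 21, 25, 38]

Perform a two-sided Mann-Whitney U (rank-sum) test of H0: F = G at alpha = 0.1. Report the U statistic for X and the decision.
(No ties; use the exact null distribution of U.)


Step 1: Combine and sort all 11 observations; assign midranks.
sorted (value, group): (5,X), (8,X), (9,X), (16,X), (20,Y), (21,Y), (22,X), (25,Y), (27,X), (30,X), (38,Y)
ranks: 5->1, 8->2, 9->3, 16->4, 20->5, 21->6, 22->7, 25->8, 27->9, 30->10, 38->11
Step 2: Rank sum for X: R1 = 1 + 2 + 3 + 4 + 7 + 9 + 10 = 36.
Step 3: U_X = R1 - n1(n1+1)/2 = 36 - 7*8/2 = 36 - 28 = 8.
       U_Y = n1*n2 - U_X = 28 - 8 = 20.
Step 4: No ties, so the exact null distribution of U (based on enumerating the C(11,7) = 330 equally likely rank assignments) gives the two-sided p-value.
Step 5: p-value = 0.315152; compare to alpha = 0.1. fail to reject H0.

U_X = 8, p = 0.315152, fail to reject H0 at alpha = 0.1.


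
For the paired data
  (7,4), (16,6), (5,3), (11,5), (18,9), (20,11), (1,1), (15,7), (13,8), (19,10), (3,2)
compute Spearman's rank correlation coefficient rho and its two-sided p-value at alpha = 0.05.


Step 1: Rank x and y separately (midranks; no ties here).
rank(x): 7->4, 16->8, 5->3, 11->5, 18->9, 20->11, 1->1, 15->7, 13->6, 19->10, 3->2
rank(y): 4->4, 6->6, 3->3, 5->5, 9->9, 11->11, 1->1, 7->7, 8->8, 10->10, 2->2
Step 2: d_i = R_x(i) - R_y(i); compute d_i^2.
  (4-4)^2=0, (8-6)^2=4, (3-3)^2=0, (5-5)^2=0, (9-9)^2=0, (11-11)^2=0, (1-1)^2=0, (7-7)^2=0, (6-8)^2=4, (10-10)^2=0, (2-2)^2=0
sum(d^2) = 8.
Step 3: rho = 1 - 6*8 / (11*(11^2 - 1)) = 1 - 48/1320 = 0.963636.
Step 4: Under H0, t = rho * sqrt((n-2)/(1-rho^2)) = 10.8186 ~ t(9).
Step 5: Two-sided p-value from the t-distribution with 9 df = 0.000002.
Step 6: alpha = 0.05. reject H0.

rho = 0.9636, p = 0.000002, reject H0 at alpha = 0.05.


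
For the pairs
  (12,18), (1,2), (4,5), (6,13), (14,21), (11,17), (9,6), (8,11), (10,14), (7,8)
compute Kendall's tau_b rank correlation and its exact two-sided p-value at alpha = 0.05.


Step 1: Enumerate the 45 unordered pairs (i,j) with i<j and classify each by sign(x_j-x_i) * sign(y_j-y_i).
  (1,2):dx=-11,dy=-16->C; (1,3):dx=-8,dy=-13->C; (1,4):dx=-6,dy=-5->C; (1,5):dx=+2,dy=+3->C
  (1,6):dx=-1,dy=-1->C; (1,7):dx=-3,dy=-12->C; (1,8):dx=-4,dy=-7->C; (1,9):dx=-2,dy=-4->C
  (1,10):dx=-5,dy=-10->C; (2,3):dx=+3,dy=+3->C; (2,4):dx=+5,dy=+11->C; (2,5):dx=+13,dy=+19->C
  (2,6):dx=+10,dy=+15->C; (2,7):dx=+8,dy=+4->C; (2,8):dx=+7,dy=+9->C; (2,9):dx=+9,dy=+12->C
  (2,10):dx=+6,dy=+6->C; (3,4):dx=+2,dy=+8->C; (3,5):dx=+10,dy=+16->C; (3,6):dx=+7,dy=+12->C
  (3,7):dx=+5,dy=+1->C; (3,8):dx=+4,dy=+6->C; (3,9):dx=+6,dy=+9->C; (3,10):dx=+3,dy=+3->C
  (4,5):dx=+8,dy=+8->C; (4,6):dx=+5,dy=+4->C; (4,7):dx=+3,dy=-7->D; (4,8):dx=+2,dy=-2->D
  (4,9):dx=+4,dy=+1->C; (4,10):dx=+1,dy=-5->D; (5,6):dx=-3,dy=-4->C; (5,7):dx=-5,dy=-15->C
  (5,8):dx=-6,dy=-10->C; (5,9):dx=-4,dy=-7->C; (5,10):dx=-7,dy=-13->C; (6,7):dx=-2,dy=-11->C
  (6,8):dx=-3,dy=-6->C; (6,9):dx=-1,dy=-3->C; (6,10):dx=-4,dy=-9->C; (7,8):dx=-1,dy=+5->D
  (7,9):dx=+1,dy=+8->C; (7,10):dx=-2,dy=+2->D; (8,9):dx=+2,dy=+3->C; (8,10):dx=-1,dy=-3->C
  (9,10):dx=-3,dy=-6->C
Step 2: C = 40, D = 5, total pairs = 45.
Step 3: tau = (C - D)/(n(n-1)/2) = (40 - 5)/45 = 0.777778.
Step 4: Exact two-sided p-value (enumerate n! = 3628800 permutations of y under H0): p = 0.000946.
Step 5: alpha = 0.05. reject H0.

tau_b = 0.7778 (C=40, D=5), p = 0.000946, reject H0.


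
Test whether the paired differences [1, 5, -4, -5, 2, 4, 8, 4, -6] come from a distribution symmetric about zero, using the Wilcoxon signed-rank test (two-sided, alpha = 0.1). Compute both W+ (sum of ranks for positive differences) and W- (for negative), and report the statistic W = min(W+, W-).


Step 1: Drop any zero differences (none here) and take |d_i|.
|d| = [1, 5, 4, 5, 2, 4, 8, 4, 6]
Step 2: Midrank |d_i| (ties get averaged ranks).
ranks: |1|->1, |5|->6.5, |4|->4, |5|->6.5, |2|->2, |4|->4, |8|->9, |4|->4, |6|->8
Step 3: Attach original signs; sum ranks with positive sign and with negative sign.
W+ = 1 + 6.5 + 2 + 4 + 9 + 4 = 26.5
W- = 4 + 6.5 + 8 = 18.5
(Check: W+ + W- = 45 should equal n(n+1)/2 = 45.)
Step 4: Test statistic W = min(W+, W-) = 18.5.
Step 5: Ties in |d|, so use the tie-corrected normal approximation.
        E[W] = n(n+1)/4 = 9*10/4 = 22.5.
        Tie groups: |d|=4 (t=3), |d|=5 (t=2); sum(t^3 - t) = 30.
        Var[W] = n(n+1)(2n+1)/24 - sum(t^3-t)/48 = 1710/24 - 30/48 = 70.625.
        z = (W - E[W]) / sqrt(Var[W]) = (18.5 - 22.5) / 8.4039 = -0.4760.
        Two-sided p = 2*Phi(z) = 0.634095.
Step 6: alpha = 0.1. fail to reject H0.

W+ = 26.5, W- = 18.5, W = min = 18.5, p = 0.634095, fail to reject H0.
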